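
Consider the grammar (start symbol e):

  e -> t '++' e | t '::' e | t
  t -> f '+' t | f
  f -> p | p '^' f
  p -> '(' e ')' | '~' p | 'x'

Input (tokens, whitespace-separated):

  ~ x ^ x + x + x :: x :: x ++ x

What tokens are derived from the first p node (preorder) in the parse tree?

[e [t [f [p ~ [p x]] ^ [f [p x]]] + [t [f [p x]] + [t [f [p x]]]]] :: [e [t [f [p x]]] :: [e [t [f [p x]]] ++ [e [t [f [p x]]]]]]]

~ x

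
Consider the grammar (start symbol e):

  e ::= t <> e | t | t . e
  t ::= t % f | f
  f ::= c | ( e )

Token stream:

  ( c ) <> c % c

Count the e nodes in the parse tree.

3

[e [t [f ( [e [t [f c]]] )]] <> [e [t [t [f c]] % [f c]]]]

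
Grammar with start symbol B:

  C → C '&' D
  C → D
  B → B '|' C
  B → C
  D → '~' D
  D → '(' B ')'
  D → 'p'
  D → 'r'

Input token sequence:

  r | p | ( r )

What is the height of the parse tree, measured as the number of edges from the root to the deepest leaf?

[B [B [B [C [D r]]] | [C [D p]]] | [C [D ( [B [C [D r]]] )]]]

6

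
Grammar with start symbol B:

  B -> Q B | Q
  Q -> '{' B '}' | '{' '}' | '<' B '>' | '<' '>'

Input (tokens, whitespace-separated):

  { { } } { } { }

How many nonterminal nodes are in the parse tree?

[B [Q { [B [Q { }]] }] [B [Q { }] [B [Q { }]]]]

8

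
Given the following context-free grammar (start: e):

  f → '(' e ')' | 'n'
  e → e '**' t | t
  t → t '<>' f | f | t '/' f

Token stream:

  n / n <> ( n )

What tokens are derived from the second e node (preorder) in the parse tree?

n

[e [t [t [t [f n]] / [f n]] <> [f ( [e [t [f n]]] )]]]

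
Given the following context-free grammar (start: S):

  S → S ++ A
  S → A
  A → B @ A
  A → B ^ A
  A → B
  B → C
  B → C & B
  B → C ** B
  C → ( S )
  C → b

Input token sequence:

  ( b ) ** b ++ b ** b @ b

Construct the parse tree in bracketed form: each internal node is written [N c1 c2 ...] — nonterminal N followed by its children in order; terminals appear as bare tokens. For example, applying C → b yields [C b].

[S [S [A [B [C ( [S [A [B [C b]]]] )] ** [B [C b]]]]] ++ [A [B [C b] ** [B [C b]]] @ [A [B [C b]]]]]

S
S ++ A
A ++ A
B ++ A
C ** B ++ A
( S ) ** B ++ A
( A ) ** B ++ A
( B ) ** B ++ A
( C ) ** B ++ A
( b ) ** B ++ A
( b ) ** C ++ A
( b ) ** b ++ A
( b ) ** b ++ B @ A
( b ) ** b ++ C ** B @ A
( b ) ** b ++ b ** B @ A
( b ) ** b ++ b ** C @ A
( b ) ** b ++ b ** b @ A
( b ) ** b ++ b ** b @ B
( b ) ** b ++ b ** b @ C
( b ) ** b ++ b ** b @ b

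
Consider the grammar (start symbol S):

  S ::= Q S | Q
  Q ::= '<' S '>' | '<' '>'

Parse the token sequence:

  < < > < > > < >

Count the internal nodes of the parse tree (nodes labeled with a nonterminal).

[S [Q < [S [Q < >] [S [Q < >]]] >] [S [Q < >]]]

8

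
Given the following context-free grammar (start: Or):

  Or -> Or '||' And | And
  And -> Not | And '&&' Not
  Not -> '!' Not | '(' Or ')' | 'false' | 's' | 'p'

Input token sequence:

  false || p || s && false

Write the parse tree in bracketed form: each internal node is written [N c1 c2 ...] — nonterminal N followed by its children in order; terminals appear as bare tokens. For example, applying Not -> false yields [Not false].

[Or [Or [Or [And [Not false]]] || [And [Not p]]] || [And [And [Not s]] && [Not false]]]

Or
Or || And
Or || And || And
And || And || And
Not || And || And
false || And || And
false || Not || And
false || p || And
false || p || And && Not
false || p || Not && Not
false || p || s && Not
false || p || s && false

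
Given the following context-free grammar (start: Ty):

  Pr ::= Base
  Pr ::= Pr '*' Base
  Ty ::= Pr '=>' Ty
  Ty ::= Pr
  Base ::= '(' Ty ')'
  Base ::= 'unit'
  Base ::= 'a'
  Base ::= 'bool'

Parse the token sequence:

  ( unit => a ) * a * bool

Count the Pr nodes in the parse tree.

5

[Ty [Pr [Pr [Pr [Base ( [Ty [Pr [Base unit]] => [Ty [Pr [Base a]]]] )]] * [Base a]] * [Base bool]]]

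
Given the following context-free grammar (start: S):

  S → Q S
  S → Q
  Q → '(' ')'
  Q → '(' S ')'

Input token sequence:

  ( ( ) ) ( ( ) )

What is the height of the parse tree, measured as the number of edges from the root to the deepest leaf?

5

[S [Q ( [S [Q ( )]] )] [S [Q ( [S [Q ( )]] )]]]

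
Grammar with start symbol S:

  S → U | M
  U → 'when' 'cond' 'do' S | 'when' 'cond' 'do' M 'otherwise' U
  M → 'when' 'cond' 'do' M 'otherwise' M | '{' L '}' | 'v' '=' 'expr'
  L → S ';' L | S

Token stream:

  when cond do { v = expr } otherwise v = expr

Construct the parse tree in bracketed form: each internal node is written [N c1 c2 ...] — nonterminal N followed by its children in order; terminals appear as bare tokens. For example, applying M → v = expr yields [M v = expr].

[S [M when cond do [M { [L [S [M v = expr]]] }] otherwise [M v = expr]]]

S
M
when cond do M otherwise M
when cond do { L } otherwise M
when cond do { S } otherwise M
when cond do { M } otherwise M
when cond do { v = expr } otherwise M
when cond do { v = expr } otherwise v = expr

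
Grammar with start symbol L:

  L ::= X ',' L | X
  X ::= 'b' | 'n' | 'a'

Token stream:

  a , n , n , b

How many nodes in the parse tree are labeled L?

4

[L [X a] , [L [X n] , [L [X n] , [L [X b]]]]]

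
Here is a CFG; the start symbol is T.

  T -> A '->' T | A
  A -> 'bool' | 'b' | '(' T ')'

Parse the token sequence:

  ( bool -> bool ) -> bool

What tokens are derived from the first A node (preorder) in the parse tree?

( bool -> bool )

[T [A ( [T [A bool] -> [T [A bool]]] )] -> [T [A bool]]]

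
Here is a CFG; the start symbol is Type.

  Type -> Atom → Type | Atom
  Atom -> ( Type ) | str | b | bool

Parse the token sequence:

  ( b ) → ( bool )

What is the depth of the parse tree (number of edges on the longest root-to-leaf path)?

[Type [Atom ( [Type [Atom b]] )] → [Type [Atom ( [Type [Atom bool]] )]]]

5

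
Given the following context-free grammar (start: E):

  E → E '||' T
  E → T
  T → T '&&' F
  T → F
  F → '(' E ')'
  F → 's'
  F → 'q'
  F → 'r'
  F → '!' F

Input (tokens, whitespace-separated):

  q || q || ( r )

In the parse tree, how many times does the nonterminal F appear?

4

[E [E [E [T [F q]]] || [T [F q]]] || [T [F ( [E [T [F r]]] )]]]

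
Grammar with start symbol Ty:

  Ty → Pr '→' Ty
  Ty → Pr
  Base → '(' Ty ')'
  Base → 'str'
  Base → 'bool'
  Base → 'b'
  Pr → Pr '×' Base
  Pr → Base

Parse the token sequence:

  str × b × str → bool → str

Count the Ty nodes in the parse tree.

3

[Ty [Pr [Pr [Pr [Base str]] × [Base b]] × [Base str]] → [Ty [Pr [Base bool]] → [Ty [Pr [Base str]]]]]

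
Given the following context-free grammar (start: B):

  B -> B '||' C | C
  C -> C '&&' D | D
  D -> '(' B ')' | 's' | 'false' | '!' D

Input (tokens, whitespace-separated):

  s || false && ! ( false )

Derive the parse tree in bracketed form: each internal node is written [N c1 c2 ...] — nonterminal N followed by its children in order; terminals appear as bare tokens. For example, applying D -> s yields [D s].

[B [B [C [D s]]] || [C [C [D false]] && [D ! [D ( [B [C [D false]]] )]]]]

B
B || C
C || C
D || C
s || C
s || C && D
s || D && D
s || false && D
s || false && ! D
s || false && ! ( B )
s || false && ! ( C )
s || false && ! ( D )
s || false && ! ( false )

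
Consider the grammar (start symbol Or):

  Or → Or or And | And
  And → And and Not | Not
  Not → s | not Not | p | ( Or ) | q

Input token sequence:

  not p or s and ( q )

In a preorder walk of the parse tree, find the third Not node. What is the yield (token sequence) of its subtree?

[Or [Or [And [Not not [Not p]]]] or [And [And [Not s]] and [Not ( [Or [And [Not q]]] )]]]

s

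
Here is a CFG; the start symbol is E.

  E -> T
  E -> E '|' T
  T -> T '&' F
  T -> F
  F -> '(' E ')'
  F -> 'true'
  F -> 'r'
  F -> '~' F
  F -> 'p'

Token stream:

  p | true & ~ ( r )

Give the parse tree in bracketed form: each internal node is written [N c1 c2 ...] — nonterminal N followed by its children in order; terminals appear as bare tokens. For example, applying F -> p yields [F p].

[E [E [T [F p]]] | [T [T [F true]] & [F ~ [F ( [E [T [F r]]] )]]]]

E
E | T
T | T
F | T
p | T
p | T & F
p | F & F
p | true & F
p | true & ~ F
p | true & ~ ( E )
p | true & ~ ( T )
p | true & ~ ( F )
p | true & ~ ( r )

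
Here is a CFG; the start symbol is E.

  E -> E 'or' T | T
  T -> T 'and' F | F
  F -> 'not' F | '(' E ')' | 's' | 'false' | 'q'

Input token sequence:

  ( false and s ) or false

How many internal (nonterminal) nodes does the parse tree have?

11

[E [E [T [F ( [E [T [T [F false]] and [F s]]] )]]] or [T [F false]]]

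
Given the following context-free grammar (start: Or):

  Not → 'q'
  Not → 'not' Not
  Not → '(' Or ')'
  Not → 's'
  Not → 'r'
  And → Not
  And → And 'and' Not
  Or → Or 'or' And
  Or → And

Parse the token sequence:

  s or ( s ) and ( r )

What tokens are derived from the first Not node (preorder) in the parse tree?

[Or [Or [And [Not s]]] or [And [And [Not ( [Or [And [Not s]]] )]] and [Not ( [Or [And [Not r]]] )]]]

s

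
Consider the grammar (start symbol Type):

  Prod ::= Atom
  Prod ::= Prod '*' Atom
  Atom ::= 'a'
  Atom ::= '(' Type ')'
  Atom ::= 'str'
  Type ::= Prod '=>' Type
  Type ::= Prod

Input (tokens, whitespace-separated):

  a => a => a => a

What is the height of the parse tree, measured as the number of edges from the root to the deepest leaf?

[Type [Prod [Atom a]] => [Type [Prod [Atom a]] => [Type [Prod [Atom a]] => [Type [Prod [Atom a]]]]]]

6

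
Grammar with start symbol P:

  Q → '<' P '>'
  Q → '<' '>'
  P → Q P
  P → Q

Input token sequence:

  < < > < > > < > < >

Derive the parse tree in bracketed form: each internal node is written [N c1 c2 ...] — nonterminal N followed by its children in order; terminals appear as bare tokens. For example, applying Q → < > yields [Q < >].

P
Q P
< P > P
< Q P > P
< < > P > P
< < > Q > P
< < > < > > P
< < > < > > Q P
< < > < > > < > P
< < > < > > < > Q
< < > < > > < > < >

[P [Q < [P [Q < >] [P [Q < >]]] >] [P [Q < >] [P [Q < >]]]]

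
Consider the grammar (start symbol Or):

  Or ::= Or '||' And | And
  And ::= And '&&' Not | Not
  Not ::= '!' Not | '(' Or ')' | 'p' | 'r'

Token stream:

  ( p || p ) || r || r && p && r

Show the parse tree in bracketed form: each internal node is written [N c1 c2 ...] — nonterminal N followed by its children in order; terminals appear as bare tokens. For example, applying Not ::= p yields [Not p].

Or
Or || And
Or || And || And
And || And || And
Not || And || And
( Or ) || And || And
( Or || And ) || And || And
( And || And ) || And || And
( Not || And ) || And || And
( p || And ) || And || And
( p || Not ) || And || And
( p || p ) || And || And
( p || p ) || Not || And
( p || p ) || r || And
( p || p ) || r || And && Not
( p || p ) || r || And && Not && Not
( p || p ) || r || Not && Not && Not
( p || p ) || r || r && Not && Not
( p || p ) || r || r && p && Not
( p || p ) || r || r && p && r

[Or [Or [Or [And [Not ( [Or [Or [And [Not p]]] || [And [Not p]]] )]]] || [And [Not r]]] || [And [And [And [Not r]] && [Not p]] && [Not r]]]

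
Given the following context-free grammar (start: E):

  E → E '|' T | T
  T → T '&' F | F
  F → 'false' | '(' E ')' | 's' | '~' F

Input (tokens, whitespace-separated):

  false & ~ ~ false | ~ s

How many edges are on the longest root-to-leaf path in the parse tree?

[E [E [T [T [F false]] & [F ~ [F ~ [F false]]]]] | [T [F ~ [F s]]]]

6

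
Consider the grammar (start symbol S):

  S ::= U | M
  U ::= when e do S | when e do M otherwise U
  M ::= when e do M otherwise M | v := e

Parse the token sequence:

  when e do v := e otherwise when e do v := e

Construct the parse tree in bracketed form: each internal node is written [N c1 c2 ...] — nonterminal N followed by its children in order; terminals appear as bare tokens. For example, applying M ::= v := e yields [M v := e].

[S [U when e do [M v := e] otherwise [U when e do [S [M v := e]]]]]

S
U
when e do M otherwise U
when e do v := e otherwise U
when e do v := e otherwise when e do S
when e do v := e otherwise when e do M
when e do v := e otherwise when e do v := e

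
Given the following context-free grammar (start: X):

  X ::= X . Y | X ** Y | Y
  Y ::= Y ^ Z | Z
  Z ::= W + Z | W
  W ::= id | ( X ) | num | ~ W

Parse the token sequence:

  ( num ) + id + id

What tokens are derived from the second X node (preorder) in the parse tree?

num

[X [Y [Z [W ( [X [Y [Z [W num]]]] )] + [Z [W id] + [Z [W id]]]]]]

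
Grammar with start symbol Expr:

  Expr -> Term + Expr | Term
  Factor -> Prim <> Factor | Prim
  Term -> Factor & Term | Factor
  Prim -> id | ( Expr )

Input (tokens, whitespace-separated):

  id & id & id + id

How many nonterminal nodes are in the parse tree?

14

[Expr [Term [Factor [Prim id]] & [Term [Factor [Prim id]] & [Term [Factor [Prim id]]]]] + [Expr [Term [Factor [Prim id]]]]]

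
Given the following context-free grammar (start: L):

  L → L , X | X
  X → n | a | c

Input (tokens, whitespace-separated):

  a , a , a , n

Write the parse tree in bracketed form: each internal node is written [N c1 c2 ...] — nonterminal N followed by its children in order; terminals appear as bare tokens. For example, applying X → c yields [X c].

[L [L [L [L [X a]] , [X a]] , [X a]] , [X n]]

L
L , X
L , X , X
L , X , X , X
X , X , X , X
a , X , X , X
a , a , X , X
a , a , a , X
a , a , a , n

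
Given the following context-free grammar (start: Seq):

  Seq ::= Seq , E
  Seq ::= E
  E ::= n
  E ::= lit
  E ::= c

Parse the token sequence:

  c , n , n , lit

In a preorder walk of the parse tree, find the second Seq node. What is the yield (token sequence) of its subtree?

c , n , n

[Seq [Seq [Seq [Seq [E c]] , [E n]] , [E n]] , [E lit]]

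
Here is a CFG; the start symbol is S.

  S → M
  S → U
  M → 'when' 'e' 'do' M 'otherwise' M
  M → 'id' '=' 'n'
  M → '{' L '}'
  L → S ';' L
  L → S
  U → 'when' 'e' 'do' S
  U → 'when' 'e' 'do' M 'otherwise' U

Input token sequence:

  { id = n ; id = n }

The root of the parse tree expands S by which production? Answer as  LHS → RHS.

[S [M { [L [S [M id = n]] ; [L [S [M id = n]]]] }]]

S → M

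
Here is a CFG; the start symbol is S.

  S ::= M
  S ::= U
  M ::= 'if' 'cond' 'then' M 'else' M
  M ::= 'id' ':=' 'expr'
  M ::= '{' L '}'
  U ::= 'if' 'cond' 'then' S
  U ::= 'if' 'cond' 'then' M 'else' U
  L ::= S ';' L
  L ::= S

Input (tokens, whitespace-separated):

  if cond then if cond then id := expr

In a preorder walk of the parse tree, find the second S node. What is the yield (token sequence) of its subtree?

if cond then id := expr

[S [U if cond then [S [U if cond then [S [M id := expr]]]]]]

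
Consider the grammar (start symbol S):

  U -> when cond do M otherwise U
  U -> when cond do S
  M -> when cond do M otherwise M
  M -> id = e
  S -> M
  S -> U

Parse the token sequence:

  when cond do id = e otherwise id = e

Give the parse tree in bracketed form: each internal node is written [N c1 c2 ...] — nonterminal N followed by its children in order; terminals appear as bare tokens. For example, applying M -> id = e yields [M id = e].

[S [M when cond do [M id = e] otherwise [M id = e]]]

S
M
when cond do M otherwise M
when cond do id = e otherwise M
when cond do id = e otherwise id = e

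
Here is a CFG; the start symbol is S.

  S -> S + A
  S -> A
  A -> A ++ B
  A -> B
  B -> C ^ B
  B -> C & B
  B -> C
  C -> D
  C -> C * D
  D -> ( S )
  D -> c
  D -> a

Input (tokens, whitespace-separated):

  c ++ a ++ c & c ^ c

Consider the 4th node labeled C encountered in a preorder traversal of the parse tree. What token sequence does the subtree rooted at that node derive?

c

[S [A [A [A [B [C [D c]]]] ++ [B [C [D a]]]] ++ [B [C [D c]] & [B [C [D c]] ^ [B [C [D c]]]]]]]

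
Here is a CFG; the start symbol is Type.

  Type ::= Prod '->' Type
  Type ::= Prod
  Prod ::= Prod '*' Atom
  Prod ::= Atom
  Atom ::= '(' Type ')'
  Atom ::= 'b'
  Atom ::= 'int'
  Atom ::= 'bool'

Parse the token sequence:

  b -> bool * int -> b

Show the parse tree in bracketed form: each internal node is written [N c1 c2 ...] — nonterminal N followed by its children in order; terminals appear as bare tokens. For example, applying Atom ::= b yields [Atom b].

Type
Prod -> Type
Atom -> Type
b -> Type
b -> Prod -> Type
b -> Prod * Atom -> Type
b -> Atom * Atom -> Type
b -> bool * Atom -> Type
b -> bool * int -> Type
b -> bool * int -> Prod
b -> bool * int -> Atom
b -> bool * int -> b

[Type [Prod [Atom b]] -> [Type [Prod [Prod [Atom bool]] * [Atom int]] -> [Type [Prod [Atom b]]]]]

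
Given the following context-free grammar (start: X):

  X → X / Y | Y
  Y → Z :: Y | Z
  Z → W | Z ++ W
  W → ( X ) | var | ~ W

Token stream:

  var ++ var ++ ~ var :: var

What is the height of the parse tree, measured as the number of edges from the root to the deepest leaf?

6

[X [Y [Z [Z [Z [W var]] ++ [W var]] ++ [W ~ [W var]]] :: [Y [Z [W var]]]]]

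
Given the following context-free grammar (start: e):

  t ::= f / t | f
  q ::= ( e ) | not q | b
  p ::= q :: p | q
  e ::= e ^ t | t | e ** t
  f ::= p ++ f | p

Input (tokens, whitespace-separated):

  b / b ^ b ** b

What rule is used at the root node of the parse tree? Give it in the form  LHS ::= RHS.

e ::= e ** t

[e [e [e [t [f [p [q b]]] / [t [f [p [q b]]]]]] ^ [t [f [p [q b]]]]] ** [t [f [p [q b]]]]]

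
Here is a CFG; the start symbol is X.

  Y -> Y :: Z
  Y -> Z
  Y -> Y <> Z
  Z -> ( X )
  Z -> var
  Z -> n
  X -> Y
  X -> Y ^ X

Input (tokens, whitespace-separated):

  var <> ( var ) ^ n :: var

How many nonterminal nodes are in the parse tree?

13

[X [Y [Y [Z var]] <> [Z ( [X [Y [Z var]]] )]] ^ [X [Y [Y [Z n]] :: [Z var]]]]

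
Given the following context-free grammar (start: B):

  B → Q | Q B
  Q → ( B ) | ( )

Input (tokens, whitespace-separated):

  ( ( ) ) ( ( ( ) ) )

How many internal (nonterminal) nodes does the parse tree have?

[B [Q ( [B [Q ( )]] )] [B [Q ( [B [Q ( [B [Q ( )]] )]] )]]]

10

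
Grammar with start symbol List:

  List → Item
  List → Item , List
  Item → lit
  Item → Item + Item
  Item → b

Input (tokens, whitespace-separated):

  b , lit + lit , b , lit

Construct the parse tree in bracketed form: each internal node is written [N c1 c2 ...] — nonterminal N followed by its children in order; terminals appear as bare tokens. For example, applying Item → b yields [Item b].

List
Item , List
b , List
b , Item , List
b , Item + Item , List
b , lit + Item , List
b , lit + lit , List
b , lit + lit , Item , List
b , lit + lit , b , List
b , lit + lit , b , Item
b , lit + lit , b , lit

[List [Item b] , [List [Item [Item lit] + [Item lit]] , [List [Item b] , [List [Item lit]]]]]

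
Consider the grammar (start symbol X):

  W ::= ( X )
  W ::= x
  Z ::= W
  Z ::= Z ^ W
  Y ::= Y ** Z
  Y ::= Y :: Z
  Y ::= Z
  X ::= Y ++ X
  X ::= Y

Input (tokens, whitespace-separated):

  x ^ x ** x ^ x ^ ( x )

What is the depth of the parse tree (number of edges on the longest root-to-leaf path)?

8

[X [Y [Y [Z [Z [W x]] ^ [W x]]] ** [Z [Z [Z [W x]] ^ [W x]] ^ [W ( [X [Y [Z [W x]]]] )]]]]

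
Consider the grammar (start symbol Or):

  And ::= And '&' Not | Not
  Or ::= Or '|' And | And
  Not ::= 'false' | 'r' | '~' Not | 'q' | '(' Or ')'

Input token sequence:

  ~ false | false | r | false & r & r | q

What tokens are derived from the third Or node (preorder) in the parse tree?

~ false | false | r

[Or [Or [Or [Or [Or [And [Not ~ [Not false]]]] | [And [Not false]]] | [And [Not r]]] | [And [And [And [Not false]] & [Not r]] & [Not r]]] | [And [Not q]]]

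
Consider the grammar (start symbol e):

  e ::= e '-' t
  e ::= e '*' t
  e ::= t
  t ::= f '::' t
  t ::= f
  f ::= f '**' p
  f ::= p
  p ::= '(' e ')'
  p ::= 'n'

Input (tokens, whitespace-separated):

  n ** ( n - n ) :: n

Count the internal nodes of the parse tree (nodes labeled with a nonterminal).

[e [t [f [f [p n]] ** [p ( [e [e [t [f [p n]]]] - [t [f [p n]]]] )]] :: [t [f [p n]]]]]

17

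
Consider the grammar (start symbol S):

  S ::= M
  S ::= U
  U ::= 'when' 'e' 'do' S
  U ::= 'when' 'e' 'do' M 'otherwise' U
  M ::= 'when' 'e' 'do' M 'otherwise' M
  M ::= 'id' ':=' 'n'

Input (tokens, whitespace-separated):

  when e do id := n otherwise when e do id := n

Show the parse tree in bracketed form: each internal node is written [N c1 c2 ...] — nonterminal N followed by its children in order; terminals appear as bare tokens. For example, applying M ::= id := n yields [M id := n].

[S [U when e do [M id := n] otherwise [U when e do [S [M id := n]]]]]

S
U
when e do M otherwise U
when e do id := n otherwise U
when e do id := n otherwise when e do S
when e do id := n otherwise when e do M
when e do id := n otherwise when e do id := n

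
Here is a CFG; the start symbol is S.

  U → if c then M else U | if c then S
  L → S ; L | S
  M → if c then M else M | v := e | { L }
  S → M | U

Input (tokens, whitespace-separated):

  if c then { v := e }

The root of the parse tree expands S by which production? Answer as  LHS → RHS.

[S [U if c then [S [M { [L [S [M v := e]]] }]]]]

S → U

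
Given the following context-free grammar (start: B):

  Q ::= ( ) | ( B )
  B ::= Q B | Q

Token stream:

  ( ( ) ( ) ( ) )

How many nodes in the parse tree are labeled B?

4

[B [Q ( [B [Q ( )] [B [Q ( )] [B [Q ( )]]]] )]]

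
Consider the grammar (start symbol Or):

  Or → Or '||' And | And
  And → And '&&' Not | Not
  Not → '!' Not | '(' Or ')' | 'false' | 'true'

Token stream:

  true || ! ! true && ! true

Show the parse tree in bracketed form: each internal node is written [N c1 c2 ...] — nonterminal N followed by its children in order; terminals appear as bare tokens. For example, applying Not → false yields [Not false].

Or
Or || And
And || And
Not || And
true || And
true || And && Not
true || Not && Not
true || ! Not && Not
true || ! ! Not && Not
true || ! ! true && Not
true || ! ! true && ! Not
true || ! ! true && ! true

[Or [Or [And [Not true]]] || [And [And [Not ! [Not ! [Not true]]]] && [Not ! [Not true]]]]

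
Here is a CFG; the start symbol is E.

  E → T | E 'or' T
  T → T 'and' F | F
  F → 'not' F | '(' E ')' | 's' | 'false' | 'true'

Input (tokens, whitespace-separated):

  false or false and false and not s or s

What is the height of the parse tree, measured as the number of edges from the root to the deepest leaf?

6

[E [E [E [T [F false]]] or [T [T [T [F false]] and [F false]] and [F not [F s]]]] or [T [F s]]]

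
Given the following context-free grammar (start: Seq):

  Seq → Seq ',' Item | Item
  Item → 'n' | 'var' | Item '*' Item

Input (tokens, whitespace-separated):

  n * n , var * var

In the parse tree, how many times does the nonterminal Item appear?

[Seq [Seq [Item [Item n] * [Item n]]] , [Item [Item var] * [Item var]]]

6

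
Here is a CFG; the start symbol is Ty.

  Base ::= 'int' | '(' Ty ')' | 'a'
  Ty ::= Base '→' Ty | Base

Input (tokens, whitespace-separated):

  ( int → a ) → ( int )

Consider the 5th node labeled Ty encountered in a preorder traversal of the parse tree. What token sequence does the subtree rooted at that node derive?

[Ty [Base ( [Ty [Base int] → [Ty [Base a]]] )] → [Ty [Base ( [Ty [Base int]] )]]]

int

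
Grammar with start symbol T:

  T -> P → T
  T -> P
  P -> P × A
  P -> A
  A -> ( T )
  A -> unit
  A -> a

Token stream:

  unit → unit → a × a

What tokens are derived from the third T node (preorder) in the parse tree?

a × a

[T [P [A unit]] → [T [P [A unit]] → [T [P [P [A a]] × [A a]]]]]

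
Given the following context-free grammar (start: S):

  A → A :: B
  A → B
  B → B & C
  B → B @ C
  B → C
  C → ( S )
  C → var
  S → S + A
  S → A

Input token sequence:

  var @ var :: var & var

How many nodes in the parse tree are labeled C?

4

[S [A [A [B [B [C var]] @ [C var]]] :: [B [B [C var]] & [C var]]]]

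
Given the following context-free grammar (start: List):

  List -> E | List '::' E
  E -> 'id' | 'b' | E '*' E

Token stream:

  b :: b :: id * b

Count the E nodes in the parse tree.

5

[List [List [List [E b]] :: [E b]] :: [E [E id] * [E b]]]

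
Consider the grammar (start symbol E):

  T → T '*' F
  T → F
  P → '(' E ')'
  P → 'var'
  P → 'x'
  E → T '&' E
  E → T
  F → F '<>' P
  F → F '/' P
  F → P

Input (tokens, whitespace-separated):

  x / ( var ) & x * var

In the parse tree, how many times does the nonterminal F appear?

5

[E [T [F [F [P x]] / [P ( [E [T [F [P var]]]] )]]] & [E [T [T [F [P x]]] * [F [P var]]]]]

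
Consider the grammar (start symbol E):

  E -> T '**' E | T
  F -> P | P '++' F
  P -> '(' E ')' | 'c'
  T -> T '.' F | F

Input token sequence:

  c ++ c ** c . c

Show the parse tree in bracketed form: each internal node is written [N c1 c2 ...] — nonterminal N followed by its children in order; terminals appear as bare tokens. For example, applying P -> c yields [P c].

E
T ** E
F ** E
P ++ F ** E
c ++ F ** E
c ++ P ** E
c ++ c ** E
c ++ c ** T
c ++ c ** T . F
c ++ c ** F . F
c ++ c ** P . F
c ++ c ** c . F
c ++ c ** c . P
c ++ c ** c . c

[E [T [F [P c] ++ [F [P c]]]] ** [E [T [T [F [P c]]] . [F [P c]]]]]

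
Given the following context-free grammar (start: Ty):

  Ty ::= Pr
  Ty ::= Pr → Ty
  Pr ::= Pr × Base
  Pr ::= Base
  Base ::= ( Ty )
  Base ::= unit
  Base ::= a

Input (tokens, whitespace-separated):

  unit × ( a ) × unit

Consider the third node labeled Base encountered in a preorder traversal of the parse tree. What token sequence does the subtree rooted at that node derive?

a

[Ty [Pr [Pr [Pr [Base unit]] × [Base ( [Ty [Pr [Base a]]] )]] × [Base unit]]]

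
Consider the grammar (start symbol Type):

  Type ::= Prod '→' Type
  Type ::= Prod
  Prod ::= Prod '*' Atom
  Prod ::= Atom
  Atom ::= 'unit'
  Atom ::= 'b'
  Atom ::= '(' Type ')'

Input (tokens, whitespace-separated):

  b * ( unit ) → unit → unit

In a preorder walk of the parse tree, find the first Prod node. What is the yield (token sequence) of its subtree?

[Type [Prod [Prod [Atom b]] * [Atom ( [Type [Prod [Atom unit]]] )]] → [Type [Prod [Atom unit]] → [Type [Prod [Atom unit]]]]]

b * ( unit )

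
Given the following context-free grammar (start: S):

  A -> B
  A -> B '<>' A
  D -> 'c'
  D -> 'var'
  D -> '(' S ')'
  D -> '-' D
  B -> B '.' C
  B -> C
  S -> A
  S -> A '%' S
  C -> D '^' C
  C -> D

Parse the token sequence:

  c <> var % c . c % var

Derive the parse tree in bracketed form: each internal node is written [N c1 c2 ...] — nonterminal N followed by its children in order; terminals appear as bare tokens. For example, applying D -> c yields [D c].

S
A % S
B <> A % S
C <> A % S
D <> A % S
c <> A % S
c <> B % S
c <> C % S
c <> D % S
c <> var % S
c <> var % A % S
c <> var % B % S
c <> var % B . C % S
c <> var % C . C % S
c <> var % D . C % S
c <> var % c . C % S
c <> var % c . D % S
c <> var % c . c % S
c <> var % c . c % A
c <> var % c . c % B
c <> var % c . c % C
c <> var % c . c % D
c <> var % c . c % var

[S [A [B [C [D c]]] <> [A [B [C [D var]]]]] % [S [A [B [B [C [D c]]] . [C [D c]]]] % [S [A [B [C [D var]]]]]]]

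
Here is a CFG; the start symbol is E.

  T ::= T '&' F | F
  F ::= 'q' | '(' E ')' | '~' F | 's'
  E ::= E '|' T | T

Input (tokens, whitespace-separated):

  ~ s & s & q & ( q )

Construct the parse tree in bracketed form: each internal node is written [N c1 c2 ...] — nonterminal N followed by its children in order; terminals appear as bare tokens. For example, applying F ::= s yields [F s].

[E [T [T [T [T [F ~ [F s]]] & [F s]] & [F q]] & [F ( [E [T [F q]]] )]]]

E
T
T & F
T & F & F
T & F & F & F
F & F & F & F
~ F & F & F & F
~ s & F & F & F
~ s & s & F & F
~ s & s & q & F
~ s & s & q & ( E )
~ s & s & q & ( T )
~ s & s & q & ( F )
~ s & s & q & ( q )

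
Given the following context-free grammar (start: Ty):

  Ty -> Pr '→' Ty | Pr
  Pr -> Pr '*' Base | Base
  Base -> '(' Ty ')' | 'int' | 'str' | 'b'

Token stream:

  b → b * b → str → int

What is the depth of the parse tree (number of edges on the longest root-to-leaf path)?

[Ty [Pr [Base b]] → [Ty [Pr [Pr [Base b]] * [Base b]] → [Ty [Pr [Base str]] → [Ty [Pr [Base int]]]]]]

6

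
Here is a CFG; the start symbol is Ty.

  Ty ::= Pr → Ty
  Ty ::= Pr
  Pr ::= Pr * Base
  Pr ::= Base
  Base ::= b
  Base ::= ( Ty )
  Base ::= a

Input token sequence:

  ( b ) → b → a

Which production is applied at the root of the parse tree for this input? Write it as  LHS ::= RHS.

Ty ::= Pr → Ty

[Ty [Pr [Base ( [Ty [Pr [Base b]]] )]] → [Ty [Pr [Base b]] → [Ty [Pr [Base a]]]]]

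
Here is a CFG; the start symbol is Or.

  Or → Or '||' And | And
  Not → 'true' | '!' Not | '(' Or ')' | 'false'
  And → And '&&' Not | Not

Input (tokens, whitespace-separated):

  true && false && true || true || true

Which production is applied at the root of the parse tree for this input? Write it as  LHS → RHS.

[Or [Or [Or [And [And [And [Not true]] && [Not false]] && [Not true]]] || [And [Not true]]] || [And [Not true]]]

Or → Or '||' And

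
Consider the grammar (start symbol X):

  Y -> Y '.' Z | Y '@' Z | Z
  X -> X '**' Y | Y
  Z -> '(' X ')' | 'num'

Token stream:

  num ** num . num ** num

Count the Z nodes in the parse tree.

4

[X [X [X [Y [Z num]]] ** [Y [Y [Z num]] . [Z num]]] ** [Y [Z num]]]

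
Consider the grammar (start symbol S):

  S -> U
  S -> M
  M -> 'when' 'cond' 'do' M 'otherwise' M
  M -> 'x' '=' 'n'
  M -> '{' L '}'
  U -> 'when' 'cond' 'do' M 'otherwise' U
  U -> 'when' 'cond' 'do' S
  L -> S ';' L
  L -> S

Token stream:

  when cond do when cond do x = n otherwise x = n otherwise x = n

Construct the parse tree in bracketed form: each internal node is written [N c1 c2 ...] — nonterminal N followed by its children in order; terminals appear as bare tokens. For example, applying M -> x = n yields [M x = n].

[S [M when cond do [M when cond do [M x = n] otherwise [M x = n]] otherwise [M x = n]]]

S
M
when cond do M otherwise M
when cond do when cond do M otherwise M otherwise M
when cond do when cond do x = n otherwise M otherwise M
when cond do when cond do x = n otherwise x = n otherwise M
when cond do when cond do x = n otherwise x = n otherwise x = n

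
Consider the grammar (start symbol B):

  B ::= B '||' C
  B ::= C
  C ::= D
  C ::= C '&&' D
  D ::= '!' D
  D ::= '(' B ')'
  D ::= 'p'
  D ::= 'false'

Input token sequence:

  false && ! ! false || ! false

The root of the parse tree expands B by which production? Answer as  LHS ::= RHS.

[B [B [C [C [D false]] && [D ! [D ! [D false]]]]] || [C [D ! [D false]]]]

B ::= B '||' C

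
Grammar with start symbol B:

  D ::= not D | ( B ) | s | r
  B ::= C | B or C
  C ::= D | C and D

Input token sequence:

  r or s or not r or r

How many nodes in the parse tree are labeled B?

4

[B [B [B [B [C [D r]]] or [C [D s]]] or [C [D not [D r]]]] or [C [D r]]]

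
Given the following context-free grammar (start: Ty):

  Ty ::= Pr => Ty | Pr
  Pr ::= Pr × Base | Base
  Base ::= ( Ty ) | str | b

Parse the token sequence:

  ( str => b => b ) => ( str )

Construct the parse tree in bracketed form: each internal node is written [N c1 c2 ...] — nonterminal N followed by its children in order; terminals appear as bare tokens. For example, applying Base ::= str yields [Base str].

[Ty [Pr [Base ( [Ty [Pr [Base str]] => [Ty [Pr [Base b]] => [Ty [Pr [Base b]]]]] )]] => [Ty [Pr [Base ( [Ty [Pr [Base str]]] )]]]]

Ty
Pr => Ty
Base => Ty
( Ty ) => Ty
( Pr => Ty ) => Ty
( Base => Ty ) => Ty
( str => Ty ) => Ty
( str => Pr => Ty ) => Ty
( str => Base => Ty ) => Ty
( str => b => Ty ) => Ty
( str => b => Pr ) => Ty
( str => b => Base ) => Ty
( str => b => b ) => Ty
( str => b => b ) => Pr
( str => b => b ) => Base
( str => b => b ) => ( Ty )
( str => b => b ) => ( Pr )
( str => b => b ) => ( Base )
( str => b => b ) => ( str )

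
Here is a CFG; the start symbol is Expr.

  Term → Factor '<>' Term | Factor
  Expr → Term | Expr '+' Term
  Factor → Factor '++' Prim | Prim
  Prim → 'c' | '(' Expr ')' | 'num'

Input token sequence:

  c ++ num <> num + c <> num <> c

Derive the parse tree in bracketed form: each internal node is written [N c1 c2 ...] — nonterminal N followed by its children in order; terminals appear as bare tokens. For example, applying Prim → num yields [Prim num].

Expr
Expr + Term
Term + Term
Factor <> Term + Term
Factor ++ Prim <> Term + Term
Prim ++ Prim <> Term + Term
c ++ Prim <> Term + Term
c ++ num <> Term + Term
c ++ num <> Factor + Term
c ++ num <> Prim + Term
c ++ num <> num + Term
c ++ num <> num + Factor <> Term
c ++ num <> num + Prim <> Term
c ++ num <> num + c <> Term
c ++ num <> num + c <> Factor <> Term
c ++ num <> num + c <> Prim <> Term
c ++ num <> num + c <> num <> Term
c ++ num <> num + c <> num <> Factor
c ++ num <> num + c <> num <> Prim
c ++ num <> num + c <> num <> c

[Expr [Expr [Term [Factor [Factor [Prim c]] ++ [Prim num]] <> [Term [Factor [Prim num]]]]] + [Term [Factor [Prim c]] <> [Term [Factor [Prim num]] <> [Term [Factor [Prim c]]]]]]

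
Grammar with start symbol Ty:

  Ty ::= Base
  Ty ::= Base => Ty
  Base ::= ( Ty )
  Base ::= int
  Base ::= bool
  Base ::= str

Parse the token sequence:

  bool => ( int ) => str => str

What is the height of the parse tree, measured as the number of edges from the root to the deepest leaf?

[Ty [Base bool] => [Ty [Base ( [Ty [Base int]] )] => [Ty [Base str] => [Ty [Base str]]]]]

5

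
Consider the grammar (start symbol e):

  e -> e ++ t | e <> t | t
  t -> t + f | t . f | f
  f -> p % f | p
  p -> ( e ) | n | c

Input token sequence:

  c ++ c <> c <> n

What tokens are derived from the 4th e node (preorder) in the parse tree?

[e [e [e [e [t [f [p c]]]] ++ [t [f [p c]]]] <> [t [f [p c]]]] <> [t [f [p n]]]]

c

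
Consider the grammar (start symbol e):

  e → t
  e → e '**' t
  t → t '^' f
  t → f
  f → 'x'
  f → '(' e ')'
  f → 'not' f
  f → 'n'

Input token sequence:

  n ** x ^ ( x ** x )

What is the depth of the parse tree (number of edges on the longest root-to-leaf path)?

[e [e [t [f n]]] ** [t [t [f x]] ^ [f ( [e [e [t [f x]]] ** [t [f x]]] )]]]

7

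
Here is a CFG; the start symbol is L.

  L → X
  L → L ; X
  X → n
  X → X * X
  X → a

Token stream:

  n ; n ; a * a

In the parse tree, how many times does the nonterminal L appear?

3

[L [L [L [X n]] ; [X n]] ; [X [X a] * [X a]]]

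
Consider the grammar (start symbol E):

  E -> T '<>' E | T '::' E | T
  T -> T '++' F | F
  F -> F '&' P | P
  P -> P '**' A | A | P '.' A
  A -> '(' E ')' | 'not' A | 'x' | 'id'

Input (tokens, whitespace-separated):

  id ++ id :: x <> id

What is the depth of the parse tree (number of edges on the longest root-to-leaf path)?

7

[E [T [T [F [P [A id]]]] ++ [F [P [A id]]]] :: [E [T [F [P [A x]]]] <> [E [T [F [P [A id]]]]]]]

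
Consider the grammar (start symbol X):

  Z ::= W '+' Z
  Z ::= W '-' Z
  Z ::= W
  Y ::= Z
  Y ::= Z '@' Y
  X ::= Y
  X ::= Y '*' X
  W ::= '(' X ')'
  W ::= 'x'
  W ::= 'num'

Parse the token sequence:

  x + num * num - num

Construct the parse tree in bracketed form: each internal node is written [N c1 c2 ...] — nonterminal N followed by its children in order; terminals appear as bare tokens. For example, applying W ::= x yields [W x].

X
Y * X
Z * X
W + Z * X
x + Z * X
x + W * X
x + num * X
x + num * Y
x + num * Z
x + num * W - Z
x + num * num - Z
x + num * num - W
x + num * num - num

[X [Y [Z [W x] + [Z [W num]]]] * [X [Y [Z [W num] - [Z [W num]]]]]]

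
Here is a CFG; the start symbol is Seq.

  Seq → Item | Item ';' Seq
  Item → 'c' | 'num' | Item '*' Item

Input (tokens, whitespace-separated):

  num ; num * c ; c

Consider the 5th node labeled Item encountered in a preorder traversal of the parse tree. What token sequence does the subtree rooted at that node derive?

c

[Seq [Item num] ; [Seq [Item [Item num] * [Item c]] ; [Seq [Item c]]]]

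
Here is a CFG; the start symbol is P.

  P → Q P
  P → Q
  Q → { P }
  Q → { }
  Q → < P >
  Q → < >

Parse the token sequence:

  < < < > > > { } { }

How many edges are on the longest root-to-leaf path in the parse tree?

6

[P [Q < [P [Q < [P [Q < >]] >]] >] [P [Q { }] [P [Q { }]]]]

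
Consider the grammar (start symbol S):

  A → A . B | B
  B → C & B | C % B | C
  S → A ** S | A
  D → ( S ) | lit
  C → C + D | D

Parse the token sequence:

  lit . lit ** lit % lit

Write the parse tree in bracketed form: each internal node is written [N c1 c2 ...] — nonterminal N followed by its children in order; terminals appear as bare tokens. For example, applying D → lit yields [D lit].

[S [A [A [B [C [D lit]]]] . [B [C [D lit]]]] ** [S [A [B [C [D lit]] % [B [C [D lit]]]]]]]

S
A ** S
A . B ** S
B . B ** S
C . B ** S
D . B ** S
lit . B ** S
lit . C ** S
lit . D ** S
lit . lit ** S
lit . lit ** A
lit . lit ** B
lit . lit ** C % B
lit . lit ** D % B
lit . lit ** lit % B
lit . lit ** lit % C
lit . lit ** lit % D
lit . lit ** lit % lit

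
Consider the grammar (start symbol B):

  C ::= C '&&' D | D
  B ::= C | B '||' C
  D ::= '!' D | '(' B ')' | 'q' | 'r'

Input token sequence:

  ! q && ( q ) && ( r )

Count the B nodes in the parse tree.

[B [C [C [C [D ! [D q]]] && [D ( [B [C [D q]]] )]] && [D ( [B [C [D r]]] )]]]

3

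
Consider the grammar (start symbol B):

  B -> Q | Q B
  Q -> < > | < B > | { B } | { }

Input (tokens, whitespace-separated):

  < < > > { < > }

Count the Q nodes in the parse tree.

4

[B [Q < [B [Q < >]] >] [B [Q { [B [Q < >]] }]]]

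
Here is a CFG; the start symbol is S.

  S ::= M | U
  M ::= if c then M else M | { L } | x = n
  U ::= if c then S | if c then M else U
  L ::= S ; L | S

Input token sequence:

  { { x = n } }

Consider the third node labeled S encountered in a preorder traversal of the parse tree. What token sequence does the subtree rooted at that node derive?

[S [M { [L [S [M { [L [S [M x = n]]] }]]] }]]

x = n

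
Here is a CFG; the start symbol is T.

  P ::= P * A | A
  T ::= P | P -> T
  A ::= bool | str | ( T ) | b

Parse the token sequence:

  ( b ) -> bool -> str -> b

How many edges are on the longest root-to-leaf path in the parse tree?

[T [P [A ( [T [P [A b]]] )]] -> [T [P [A bool]] -> [T [P [A str]] -> [T [P [A b]]]]]]

6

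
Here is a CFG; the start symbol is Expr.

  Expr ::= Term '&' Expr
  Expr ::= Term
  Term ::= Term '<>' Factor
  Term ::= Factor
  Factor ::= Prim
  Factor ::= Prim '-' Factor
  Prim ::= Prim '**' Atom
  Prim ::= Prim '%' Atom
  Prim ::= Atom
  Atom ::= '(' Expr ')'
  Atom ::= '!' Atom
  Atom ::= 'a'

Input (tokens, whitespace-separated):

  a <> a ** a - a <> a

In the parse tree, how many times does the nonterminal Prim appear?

5

[Expr [Term [Term [Term [Factor [Prim [Atom a]]]] <> [Factor [Prim [Prim [Atom a]] ** [Atom a]] - [Factor [Prim [Atom a]]]]] <> [Factor [Prim [Atom a]]]]]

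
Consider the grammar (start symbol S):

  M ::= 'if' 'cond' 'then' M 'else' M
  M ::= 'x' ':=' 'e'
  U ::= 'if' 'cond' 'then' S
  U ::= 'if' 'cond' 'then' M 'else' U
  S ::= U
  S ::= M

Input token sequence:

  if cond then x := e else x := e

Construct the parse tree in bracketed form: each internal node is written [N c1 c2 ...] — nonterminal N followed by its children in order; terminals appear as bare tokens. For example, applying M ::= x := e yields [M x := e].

S
M
if cond then M else M
if cond then x := e else M
if cond then x := e else x := e

[S [M if cond then [M x := e] else [M x := e]]]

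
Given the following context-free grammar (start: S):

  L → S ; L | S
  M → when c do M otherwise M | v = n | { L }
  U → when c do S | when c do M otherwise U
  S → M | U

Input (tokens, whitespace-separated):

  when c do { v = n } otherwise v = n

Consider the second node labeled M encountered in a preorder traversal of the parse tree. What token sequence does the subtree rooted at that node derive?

{ v = n }

[S [M when c do [M { [L [S [M v = n]]] }] otherwise [M v = n]]]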